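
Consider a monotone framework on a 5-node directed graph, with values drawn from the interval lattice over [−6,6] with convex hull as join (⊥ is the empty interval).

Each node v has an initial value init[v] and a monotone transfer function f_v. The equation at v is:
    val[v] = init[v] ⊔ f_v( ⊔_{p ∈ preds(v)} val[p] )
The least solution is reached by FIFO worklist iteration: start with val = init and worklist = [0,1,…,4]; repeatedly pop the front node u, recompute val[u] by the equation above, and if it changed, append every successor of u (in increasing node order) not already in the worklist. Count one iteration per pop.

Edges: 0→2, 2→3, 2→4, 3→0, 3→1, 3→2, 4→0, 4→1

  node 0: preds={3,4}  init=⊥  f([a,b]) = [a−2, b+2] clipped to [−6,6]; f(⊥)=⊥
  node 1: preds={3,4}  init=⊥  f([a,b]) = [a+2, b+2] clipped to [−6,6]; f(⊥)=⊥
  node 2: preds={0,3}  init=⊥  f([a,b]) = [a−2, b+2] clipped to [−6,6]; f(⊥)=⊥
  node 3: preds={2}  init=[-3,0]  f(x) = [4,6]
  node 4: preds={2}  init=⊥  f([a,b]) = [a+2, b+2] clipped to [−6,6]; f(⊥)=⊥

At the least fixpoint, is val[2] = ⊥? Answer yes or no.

Worklist (10 pops):
  #1 pop 0: in=[-3,0] → [-5,2] (was ⊥); enqueue []
  #2 pop 1: in=[-3,0] → [-1,2] (was ⊥); enqueue []
  #3 pop 2: in=[-5,2] → [-6,4] (was ⊥); enqueue []
  #4 pop 3: in=[-6,4] → [-3,6] (was [-3,0]); enqueue [0,1,2]
  #5 pop 4: in=[-6,4] → [-4,6] (was ⊥); enqueue []
  #6 pop 0: in=[-4,6] → [-6,6] (was [-5,2]); enqueue []
  #7 pop 1: in=[-4,6] → [-2,6] (was [-1,2]); enqueue []
  #8 pop 2: in=[-6,6] → [-6,6] (was [-6,4]); enqueue [3,4]
  #9 pop 3: in=[-6,6] → [-3,6] (no change)
  #10 pop 4: in=[-6,6] → [-4,6] (no change)

Fixpoint:
  val[0] = [-6,6]
  val[1] = [-2,6]
  val[2] = [-6,6]
  val[3] = [-3,6]
  val[4] = [-4,6]

no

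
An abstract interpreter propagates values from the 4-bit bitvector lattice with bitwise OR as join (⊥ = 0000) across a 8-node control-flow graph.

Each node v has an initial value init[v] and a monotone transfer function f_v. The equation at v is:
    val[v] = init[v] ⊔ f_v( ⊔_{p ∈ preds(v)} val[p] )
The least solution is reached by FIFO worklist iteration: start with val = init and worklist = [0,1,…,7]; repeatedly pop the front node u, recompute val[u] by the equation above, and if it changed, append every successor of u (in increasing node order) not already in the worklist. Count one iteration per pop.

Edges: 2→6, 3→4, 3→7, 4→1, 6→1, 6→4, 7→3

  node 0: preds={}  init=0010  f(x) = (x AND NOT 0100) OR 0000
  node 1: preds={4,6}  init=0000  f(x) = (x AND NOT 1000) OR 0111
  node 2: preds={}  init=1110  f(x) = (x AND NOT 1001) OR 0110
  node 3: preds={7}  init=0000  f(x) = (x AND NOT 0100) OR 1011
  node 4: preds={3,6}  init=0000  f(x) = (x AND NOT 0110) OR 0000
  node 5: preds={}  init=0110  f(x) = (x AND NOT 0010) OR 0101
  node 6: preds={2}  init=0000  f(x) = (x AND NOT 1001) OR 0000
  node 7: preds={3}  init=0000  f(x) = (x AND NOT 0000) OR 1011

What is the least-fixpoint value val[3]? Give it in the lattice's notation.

Worklist (11 pops):
  #1 pop 0: in=0000 → 0010 (no change)
  #2 pop 1: in=0000 → 0111 (was 0000); enqueue []
  #3 pop 2: in=0000 → 1110 (no change)
  #4 pop 3: in=0000 → 1011 (was 0000); enqueue []
  #5 pop 4: in=1011 → 1001 (was 0000); enqueue [1]
  #6 pop 5: in=0000 → 0111 (was 0110); enqueue []
  #7 pop 6: in=1110 → 0110 (was 0000); enqueue [4]
  #8 pop 7: in=1011 → 1011 (was 0000); enqueue [3]
  #9 pop 1: in=1111 → 0111 (no change)
  #10 pop 4: in=1111 → 1001 (no change)
  #11 pop 3: in=1011 → 1011 (no change)

Fixpoint:
  val[0] = 0010
  val[1] = 0111
  val[2] = 1110
  val[3] = 1011
  val[4] = 1001
  val[5] = 0111
  val[6] = 0110
  val[7] = 1011

1011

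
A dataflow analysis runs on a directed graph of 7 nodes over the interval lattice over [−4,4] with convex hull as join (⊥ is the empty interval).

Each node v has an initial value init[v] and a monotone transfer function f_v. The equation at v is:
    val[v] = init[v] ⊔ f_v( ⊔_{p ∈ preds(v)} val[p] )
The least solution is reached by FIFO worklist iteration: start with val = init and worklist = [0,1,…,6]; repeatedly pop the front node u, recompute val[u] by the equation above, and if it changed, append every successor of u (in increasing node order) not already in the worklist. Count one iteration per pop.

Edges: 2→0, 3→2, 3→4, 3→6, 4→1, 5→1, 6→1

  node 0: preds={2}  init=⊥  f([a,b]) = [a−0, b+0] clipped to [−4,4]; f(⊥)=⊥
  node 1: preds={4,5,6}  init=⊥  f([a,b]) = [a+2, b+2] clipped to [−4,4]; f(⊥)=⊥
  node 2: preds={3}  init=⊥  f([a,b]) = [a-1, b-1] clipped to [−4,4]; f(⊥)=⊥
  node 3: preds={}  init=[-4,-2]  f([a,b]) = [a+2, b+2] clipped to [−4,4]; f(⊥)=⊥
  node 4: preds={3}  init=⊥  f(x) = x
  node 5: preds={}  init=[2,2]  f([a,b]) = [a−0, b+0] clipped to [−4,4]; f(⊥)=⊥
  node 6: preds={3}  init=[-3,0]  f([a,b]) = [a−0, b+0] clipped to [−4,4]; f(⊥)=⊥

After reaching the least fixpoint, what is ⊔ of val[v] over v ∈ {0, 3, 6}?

Trace (9 dequeues):
  [1] u=0 | in ⊥ | out ⊥ | ==
  [2] u=1 | in [-3,2] | out [-1,4] | prev ⊥ | push {}
  [3] u=2 | in [-4,-2] | out [-4,-3] | prev ⊥ | push {0}
  [4] u=3 | in ⊥ | out [-4,-2] | ==
  [5] u=4 | in [-4,-2] | out [-4,-2] | prev ⊥ | push {1}
  [6] u=5 | in ⊥ | out [2,2] | ==
  [7] u=6 | in [-4,-2] | out [-4,0] | prev [-3,0] | push {}
  [8] u=0 | in [-4,-3] | out [-4,-3] | prev ⊥ | push {}
  [9] u=1 | in [-4,2] | out [-2,4] | prev [-1,4] | push {}

Converged values:
  [0] [-4,-3]
  [1] [-2,4]
  [2] [-4,-3]
  [3] [-4,-2]
  [4] [-4,-2]
  [5] [2,2]
  [6] [-4,0]

[-4,0]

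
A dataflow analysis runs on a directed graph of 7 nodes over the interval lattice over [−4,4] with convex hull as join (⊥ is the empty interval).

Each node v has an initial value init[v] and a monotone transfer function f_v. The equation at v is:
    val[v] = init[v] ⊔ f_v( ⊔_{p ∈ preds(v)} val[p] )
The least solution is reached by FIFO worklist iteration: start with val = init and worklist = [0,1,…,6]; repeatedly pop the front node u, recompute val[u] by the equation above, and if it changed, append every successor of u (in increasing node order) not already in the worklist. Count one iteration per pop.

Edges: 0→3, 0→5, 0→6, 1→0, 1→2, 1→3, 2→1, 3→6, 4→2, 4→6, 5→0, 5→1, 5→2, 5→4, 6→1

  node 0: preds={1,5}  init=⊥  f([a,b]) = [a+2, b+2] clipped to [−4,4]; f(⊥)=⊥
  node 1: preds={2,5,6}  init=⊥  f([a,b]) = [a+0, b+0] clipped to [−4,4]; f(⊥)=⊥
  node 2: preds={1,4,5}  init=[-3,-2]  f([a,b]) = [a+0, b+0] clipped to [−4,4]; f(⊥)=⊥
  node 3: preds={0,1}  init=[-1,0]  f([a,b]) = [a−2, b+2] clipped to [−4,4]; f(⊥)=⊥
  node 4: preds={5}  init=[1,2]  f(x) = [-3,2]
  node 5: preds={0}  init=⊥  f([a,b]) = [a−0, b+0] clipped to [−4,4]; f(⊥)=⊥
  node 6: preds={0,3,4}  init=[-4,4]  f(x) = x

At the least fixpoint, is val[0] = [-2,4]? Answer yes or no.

Trace (17 dequeues):
  [1] u=0 | in ⊥ | out ⊥ | ==
  [2] u=1 | in [-4,4] | out [-4,4] | prev ⊥ | push {0}
  [3] u=2 | in [-4,4] | out [-4,4] | prev [-3,-2] | push {1}
  [4] u=3 | in [-4,4] | out [-4,4] | prev [-1,0] | push {}
  [5] u=4 | in ⊥ | out [-3,2] | prev [1,2] | push {2}
  [6] u=5 | in ⊥ | out ⊥ | ==
  [7] u=6 | in [-4,4] | out [-4,4] | ==
  [8] u=0 | in [-4,4] | out [-2,4] | prev ⊥ | push {3,5,6}
  [9] u=1 | in [-4,4] | out [-4,4] | ==
  [10] u=2 | in [-4,4] | out [-4,4] | ==
  [11] u=3 | in [-4,4] | out [-4,4] | ==
  [12] u=5 | in [-2,4] | out [-2,4] | prev ⊥ | push {0,1,2,4}
  [13] u=6 | in [-4,4] | out [-4,4] | ==
  [14] u=0 | in [-4,4] | out [-2,4] | ==
  [15] u=1 | in [-4,4] | out [-4,4] | ==
  [16] u=2 | in [-4,4] | out [-4,4] | ==
  [17] u=4 | in [-2,4] | out [-3,2] | ==

Converged values:
  [0] [-2,4]
  [1] [-4,4]
  [2] [-4,4]
  [3] [-4,4]
  [4] [-3,2]
  [5] [-2,4]
  [6] [-4,4]

yes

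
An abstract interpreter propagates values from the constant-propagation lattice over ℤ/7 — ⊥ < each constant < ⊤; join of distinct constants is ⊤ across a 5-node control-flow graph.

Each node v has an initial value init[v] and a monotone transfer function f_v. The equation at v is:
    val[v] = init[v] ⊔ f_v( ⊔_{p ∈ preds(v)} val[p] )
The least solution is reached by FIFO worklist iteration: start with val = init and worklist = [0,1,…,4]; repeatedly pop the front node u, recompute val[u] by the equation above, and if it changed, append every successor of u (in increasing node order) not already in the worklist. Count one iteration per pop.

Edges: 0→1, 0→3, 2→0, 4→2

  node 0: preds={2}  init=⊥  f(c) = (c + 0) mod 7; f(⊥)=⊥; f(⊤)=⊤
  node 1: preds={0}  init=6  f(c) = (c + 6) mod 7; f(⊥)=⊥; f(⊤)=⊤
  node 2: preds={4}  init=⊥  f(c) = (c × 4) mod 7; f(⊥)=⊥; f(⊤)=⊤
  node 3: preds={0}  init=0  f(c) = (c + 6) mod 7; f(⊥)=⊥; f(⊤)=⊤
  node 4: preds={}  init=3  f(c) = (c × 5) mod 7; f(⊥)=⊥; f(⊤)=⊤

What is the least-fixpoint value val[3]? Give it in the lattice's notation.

Worklist (8 pops):
  #1 pop 0: in=⊥ → ⊥ (no change)
  #2 pop 1: in=⊥ → 6 (no change)
  #3 pop 2: in=3 → 5 (was ⊥); enqueue [0]
  #4 pop 3: in=⊥ → 0 (no change)
  #5 pop 4: in=⊥ → 3 (no change)
  #6 pop 0: in=5 → 5 (was ⊥); enqueue [1,3]
  #7 pop 1: in=5 → ⊤ (was 6); enqueue []
  #8 pop 3: in=5 → ⊤ (was 0); enqueue []

Fixpoint:
  val[0] = 5
  val[1] = ⊤
  val[2] = 5
  val[3] = ⊤
  val[4] = 3

⊤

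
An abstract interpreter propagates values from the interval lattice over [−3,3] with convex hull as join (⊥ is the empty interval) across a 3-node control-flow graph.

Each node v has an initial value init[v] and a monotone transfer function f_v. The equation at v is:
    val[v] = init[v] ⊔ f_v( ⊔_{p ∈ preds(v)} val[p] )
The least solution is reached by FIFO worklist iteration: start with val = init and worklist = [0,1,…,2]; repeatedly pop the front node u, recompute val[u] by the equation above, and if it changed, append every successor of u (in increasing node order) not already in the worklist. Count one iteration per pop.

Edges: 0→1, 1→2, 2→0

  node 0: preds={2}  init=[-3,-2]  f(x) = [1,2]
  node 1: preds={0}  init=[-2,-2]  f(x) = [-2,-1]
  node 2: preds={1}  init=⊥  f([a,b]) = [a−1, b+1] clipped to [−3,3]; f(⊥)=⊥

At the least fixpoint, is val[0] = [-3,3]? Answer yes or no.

no

Iteration log — 4 steps:
  step 1. node 0  ⊔preds=⊥  new=[-3,2]  old=[-3,-2]  +wl: 
  step 2. node 1  ⊔preds=[-3,2]  new=[-2,-1]  old=[-2,-2]  +wl: 
  step 3. node 2  ⊔preds=[-2,-1]  new=[-3,0]  old=⊥  +wl: 0
  step 4. node 0  ⊔preds=[-3,0]  new=[-3,2]  stable

Least fixpoint reached:
  node 0: [-3,2]
  node 1: [-2,-1]
  node 2: [-3,0]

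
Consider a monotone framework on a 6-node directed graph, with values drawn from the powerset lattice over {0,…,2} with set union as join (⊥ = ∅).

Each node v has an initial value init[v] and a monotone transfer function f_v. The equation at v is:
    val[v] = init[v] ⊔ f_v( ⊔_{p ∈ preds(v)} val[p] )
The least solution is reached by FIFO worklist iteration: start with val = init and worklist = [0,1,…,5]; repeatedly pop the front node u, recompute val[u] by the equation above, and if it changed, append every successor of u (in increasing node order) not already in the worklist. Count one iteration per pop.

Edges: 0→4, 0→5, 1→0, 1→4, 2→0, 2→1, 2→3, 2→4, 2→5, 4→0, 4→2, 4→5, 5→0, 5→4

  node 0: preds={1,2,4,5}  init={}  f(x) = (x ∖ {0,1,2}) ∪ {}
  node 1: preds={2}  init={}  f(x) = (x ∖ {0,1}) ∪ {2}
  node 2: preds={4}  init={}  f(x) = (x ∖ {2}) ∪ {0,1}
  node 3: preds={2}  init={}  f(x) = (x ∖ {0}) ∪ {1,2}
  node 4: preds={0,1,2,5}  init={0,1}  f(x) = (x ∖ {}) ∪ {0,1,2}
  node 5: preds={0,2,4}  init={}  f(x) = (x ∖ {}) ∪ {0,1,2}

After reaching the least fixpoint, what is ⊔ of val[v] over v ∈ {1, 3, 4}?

Worklist (10 pops):
  #1 pop 0: in={0,1} → {} (no change)
  #2 pop 1: in={} → {2} (was {}); enqueue [0]
  #3 pop 2: in={0,1} → {0,1} (was {}); enqueue [1]
  #4 pop 3: in={0,1} → {1,2} (was {}); enqueue []
  #5 pop 4: in={0,1,2} → {0,1,2} (was {0,1}); enqueue [2]
  #6 pop 5: in={0,1,2} → {0,1,2} (was {}); enqueue [4]
  #7 pop 0: in={0,1,2} → {} (no change)
  #8 pop 1: in={0,1} → {2} (no change)
  #9 pop 2: in={0,1,2} → {0,1} (no change)
  #10 pop 4: in={0,1,2} → {0,1,2} (no change)

Fixpoint:
  val[0] = {}
  val[1] = {2}
  val[2] = {0,1}
  val[3] = {1,2}
  val[4] = {0,1,2}
  val[5] = {0,1,2}

{0,1,2}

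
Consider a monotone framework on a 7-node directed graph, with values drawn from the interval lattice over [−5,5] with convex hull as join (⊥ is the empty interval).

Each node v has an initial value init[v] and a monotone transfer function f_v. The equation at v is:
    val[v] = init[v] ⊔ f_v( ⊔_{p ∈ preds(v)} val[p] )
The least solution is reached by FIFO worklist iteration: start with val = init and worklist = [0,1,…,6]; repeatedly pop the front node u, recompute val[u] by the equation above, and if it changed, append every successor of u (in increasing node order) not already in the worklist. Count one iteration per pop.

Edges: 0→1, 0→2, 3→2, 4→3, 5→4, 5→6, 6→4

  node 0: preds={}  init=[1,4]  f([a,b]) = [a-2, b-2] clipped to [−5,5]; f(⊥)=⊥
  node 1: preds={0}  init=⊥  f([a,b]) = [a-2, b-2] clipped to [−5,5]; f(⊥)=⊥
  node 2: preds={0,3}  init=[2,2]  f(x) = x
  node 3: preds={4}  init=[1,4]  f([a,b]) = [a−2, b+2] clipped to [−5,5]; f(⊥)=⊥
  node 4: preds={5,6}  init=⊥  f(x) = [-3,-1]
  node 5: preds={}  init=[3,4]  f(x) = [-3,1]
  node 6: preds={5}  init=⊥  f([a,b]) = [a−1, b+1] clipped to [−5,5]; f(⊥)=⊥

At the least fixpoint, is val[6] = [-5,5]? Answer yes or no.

no

Worklist (10 pops):
  #1 pop 0: in=⊥ → [1,4] (no change)
  #2 pop 1: in=[1,4] → [-1,2] (was ⊥); enqueue []
  #3 pop 2: in=[1,4] → [1,4] (was [2,2]); enqueue []
  #4 pop 3: in=⊥ → [1,4] (no change)
  #5 pop 4: in=[3,4] → [-3,-1] (was ⊥); enqueue [3]
  #6 pop 5: in=⊥ → [-3,4] (was [3,4]); enqueue [4]
  #7 pop 6: in=[-3,4] → [-4,5] (was ⊥); enqueue []
  #8 pop 3: in=[-3,-1] → [-5,4] (was [1,4]); enqueue [2]
  #9 pop 4: in=[-4,5] → [-3,-1] (no change)
  #10 pop 2: in=[-5,4] → [-5,4] (was [1,4]); enqueue []

Fixpoint:
  val[0] = [1,4]
  val[1] = [-1,2]
  val[2] = [-5,4]
  val[3] = [-5,4]
  val[4] = [-3,-1]
  val[5] = [-3,4]
  val[6] = [-4,5]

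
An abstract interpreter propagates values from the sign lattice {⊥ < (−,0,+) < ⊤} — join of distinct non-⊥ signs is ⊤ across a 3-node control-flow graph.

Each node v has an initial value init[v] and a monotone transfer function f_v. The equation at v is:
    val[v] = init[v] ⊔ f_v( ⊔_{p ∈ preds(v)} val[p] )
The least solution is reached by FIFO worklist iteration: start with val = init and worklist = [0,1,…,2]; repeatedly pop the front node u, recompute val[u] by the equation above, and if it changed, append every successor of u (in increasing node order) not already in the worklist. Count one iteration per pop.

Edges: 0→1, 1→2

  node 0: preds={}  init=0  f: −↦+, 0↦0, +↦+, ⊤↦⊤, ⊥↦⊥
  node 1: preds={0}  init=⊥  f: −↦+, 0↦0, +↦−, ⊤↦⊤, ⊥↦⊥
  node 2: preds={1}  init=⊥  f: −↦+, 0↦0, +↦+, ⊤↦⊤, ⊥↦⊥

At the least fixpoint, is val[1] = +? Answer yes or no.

no

Worklist (3 pops):
  #1 pop 0: in=⊥ → 0 (no change)
  #2 pop 1: in=0 → 0 (was ⊥); enqueue []
  #3 pop 2: in=0 → 0 (was ⊥); enqueue []

Fixpoint:
  val[0] = 0
  val[1] = 0
  val[2] = 0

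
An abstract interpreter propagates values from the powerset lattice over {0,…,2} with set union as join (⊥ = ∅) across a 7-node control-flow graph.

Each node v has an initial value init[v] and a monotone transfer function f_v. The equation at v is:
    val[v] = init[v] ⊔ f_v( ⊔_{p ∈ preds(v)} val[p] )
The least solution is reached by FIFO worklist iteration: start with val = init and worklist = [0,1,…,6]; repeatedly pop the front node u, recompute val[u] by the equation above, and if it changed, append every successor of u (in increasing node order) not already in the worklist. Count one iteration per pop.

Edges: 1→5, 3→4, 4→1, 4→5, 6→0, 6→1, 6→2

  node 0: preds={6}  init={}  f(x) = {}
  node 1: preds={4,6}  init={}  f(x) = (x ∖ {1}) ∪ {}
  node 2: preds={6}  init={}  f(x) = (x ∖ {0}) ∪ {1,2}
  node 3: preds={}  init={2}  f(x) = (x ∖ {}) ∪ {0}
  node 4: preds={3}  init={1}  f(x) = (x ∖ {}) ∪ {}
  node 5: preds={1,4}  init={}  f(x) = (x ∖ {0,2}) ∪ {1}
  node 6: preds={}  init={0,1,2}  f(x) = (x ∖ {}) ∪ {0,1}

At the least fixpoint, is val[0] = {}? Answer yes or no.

yes

Iteration log — 8 steps:
  step 1. node 0  ⊔preds={0,1,2}  new={}  stable
  step 2. node 1  ⊔preds={0,1,2}  new={0,2}  old={}  +wl: 
  step 3. node 2  ⊔preds={0,1,2}  new={1,2}  old={}  +wl: 
  step 4. node 3  ⊔preds={}  new={0,2}  old={2}  +wl: 
  step 5. node 4  ⊔preds={0,2}  new={0,1,2}  old={1}  +wl: 1
  step 6. node 5  ⊔preds={0,1,2}  new={1}  old={}  +wl: 
  step 7. node 6  ⊔preds={}  new={0,1,2}  stable
  step 8. node 1  ⊔preds={0,1,2}  new={0,2}  stable

Least fixpoint reached:
  node 0: {}
  node 1: {0,2}
  node 2: {1,2}
  node 3: {0,2}
  node 4: {0,1,2}
  node 5: {1}
  node 6: {0,1,2}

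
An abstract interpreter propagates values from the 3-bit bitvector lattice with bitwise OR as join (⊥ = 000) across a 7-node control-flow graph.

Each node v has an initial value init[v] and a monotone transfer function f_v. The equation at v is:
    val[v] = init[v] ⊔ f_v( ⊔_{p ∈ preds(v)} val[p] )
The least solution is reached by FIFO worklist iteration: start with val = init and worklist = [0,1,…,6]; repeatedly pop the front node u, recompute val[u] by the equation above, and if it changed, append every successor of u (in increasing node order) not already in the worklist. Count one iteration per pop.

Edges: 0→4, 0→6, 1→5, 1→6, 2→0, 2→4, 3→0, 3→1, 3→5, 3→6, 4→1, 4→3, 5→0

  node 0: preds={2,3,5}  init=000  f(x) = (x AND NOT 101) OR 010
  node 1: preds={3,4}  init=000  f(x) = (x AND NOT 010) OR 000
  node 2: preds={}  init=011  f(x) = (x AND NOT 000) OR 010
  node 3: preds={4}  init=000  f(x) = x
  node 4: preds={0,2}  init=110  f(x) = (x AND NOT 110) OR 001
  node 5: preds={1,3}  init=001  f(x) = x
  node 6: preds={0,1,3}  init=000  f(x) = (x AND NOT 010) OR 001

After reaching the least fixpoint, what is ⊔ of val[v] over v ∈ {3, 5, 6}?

Iteration log — 14 steps:
  step 1. node 0  ⊔preds=011  new=010  old=000  +wl: 
  step 2. node 1  ⊔preds=110  new=100  old=000  +wl: 
  step 3. node 2  ⊔preds=000  new=011  stable
  step 4. node 3  ⊔preds=110  new=110  old=000  +wl: 0,1
  step 5. node 4  ⊔preds=011  new=111  old=110  +wl: 3
  step 6. node 5  ⊔preds=110  new=111  old=001  +wl: 
  step 7. node 6  ⊔preds=110  new=101  old=000  +wl: 
  step 8. node 0  ⊔preds=111  new=010  stable
  step 9. node 1  ⊔preds=111  new=101  old=100  +wl: 5,6
  step 10. node 3  ⊔preds=111  new=111  old=110  +wl: 0,1
  step 11. node 5  ⊔preds=111  new=111  stable
  step 12. node 6  ⊔preds=111  new=101  stable
  step 13. node 0  ⊔preds=111  new=010  stable
  step 14. node 1  ⊔preds=111  new=101  stable

Least fixpoint reached:
  node 0: 010
  node 1: 101
  node 2: 011
  node 3: 111
  node 4: 111
  node 5: 111
  node 6: 101

111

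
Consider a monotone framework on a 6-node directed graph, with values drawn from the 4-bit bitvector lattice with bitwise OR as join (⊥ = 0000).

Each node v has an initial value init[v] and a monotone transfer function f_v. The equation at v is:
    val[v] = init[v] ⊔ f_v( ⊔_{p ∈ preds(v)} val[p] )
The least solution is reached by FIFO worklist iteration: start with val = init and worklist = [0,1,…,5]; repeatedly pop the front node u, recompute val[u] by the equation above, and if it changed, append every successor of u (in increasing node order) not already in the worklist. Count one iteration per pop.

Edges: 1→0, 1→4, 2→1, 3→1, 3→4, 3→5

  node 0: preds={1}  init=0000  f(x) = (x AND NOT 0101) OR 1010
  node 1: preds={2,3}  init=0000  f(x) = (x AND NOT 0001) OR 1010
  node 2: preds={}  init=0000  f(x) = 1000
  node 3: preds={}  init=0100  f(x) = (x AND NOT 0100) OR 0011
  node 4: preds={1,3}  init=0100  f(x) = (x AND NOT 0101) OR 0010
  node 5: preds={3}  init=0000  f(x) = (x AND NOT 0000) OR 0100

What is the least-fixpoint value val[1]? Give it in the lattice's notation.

1110

Iteration log — 8 steps:
  step 1. node 0  ⊔preds=0000  new=1010  old=0000  +wl: 
  step 2. node 1  ⊔preds=0100  new=1110  old=0000  +wl: 0
  step 3. node 2  ⊔preds=0000  new=1000  old=0000  +wl: 1
  step 4. node 3  ⊔preds=0000  new=0111  old=0100  +wl: 
  step 5. node 4  ⊔preds=1111  new=1110  old=0100  +wl: 
  step 6. node 5  ⊔preds=0111  new=0111  old=0000  +wl: 
  step 7. node 0  ⊔preds=1110  new=1010  stable
  step 8. node 1  ⊔preds=1111  new=1110  stable

Least fixpoint reached:
  node 0: 1010
  node 1: 1110
  node 2: 1000
  node 3: 0111
  node 4: 1110
  node 5: 0111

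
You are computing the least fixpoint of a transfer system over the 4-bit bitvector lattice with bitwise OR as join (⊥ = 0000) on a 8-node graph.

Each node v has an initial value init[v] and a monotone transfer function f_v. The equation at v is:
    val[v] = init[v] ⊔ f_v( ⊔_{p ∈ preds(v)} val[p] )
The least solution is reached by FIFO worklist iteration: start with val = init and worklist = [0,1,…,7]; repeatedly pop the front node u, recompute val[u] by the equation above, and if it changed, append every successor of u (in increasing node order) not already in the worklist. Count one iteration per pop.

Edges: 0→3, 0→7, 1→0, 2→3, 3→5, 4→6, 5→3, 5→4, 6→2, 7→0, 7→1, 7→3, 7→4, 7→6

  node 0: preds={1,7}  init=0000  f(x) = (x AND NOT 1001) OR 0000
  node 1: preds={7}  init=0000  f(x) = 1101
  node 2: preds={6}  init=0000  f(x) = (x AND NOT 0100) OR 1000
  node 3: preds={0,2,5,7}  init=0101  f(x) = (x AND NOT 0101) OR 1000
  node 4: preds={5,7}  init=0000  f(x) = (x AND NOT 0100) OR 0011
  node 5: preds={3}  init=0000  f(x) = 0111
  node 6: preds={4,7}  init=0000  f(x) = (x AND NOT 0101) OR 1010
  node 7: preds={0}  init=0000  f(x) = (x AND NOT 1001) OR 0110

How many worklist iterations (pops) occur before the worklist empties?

17

Worklist (17 pops):
  #1 pop 0: in=0000 → 0000 (no change)
  #2 pop 1: in=0000 → 1101 (was 0000); enqueue [0]
  #3 pop 2: in=0000 → 1000 (was 0000); enqueue []
  #4 pop 3: in=1000 → 1101 (was 0101); enqueue []
  #5 pop 4: in=0000 → 0011 (was 0000); enqueue []
  #6 pop 5: in=1101 → 0111 (was 0000); enqueue [3,4]
  #7 pop 6: in=0011 → 1010 (was 0000); enqueue [2]
  #8 pop 7: in=0000 → 0110 (was 0000); enqueue [1,6]
  #9 pop 0: in=1111 → 0110 (was 0000); enqueue [7]
  #10 pop 3: in=1111 → 1111 (was 1101); enqueue [5]
  #11 pop 4: in=0111 → 0011 (no change)
  #12 pop 2: in=1010 → 1010 (was 1000); enqueue [3]
  #13 pop 1: in=0110 → 1101 (no change)
  #14 pop 6: in=0111 → 1010 (no change)
  #15 pop 7: in=0110 → 0110 (no change)
  #16 pop 5: in=1111 → 0111 (no change)
  #17 pop 3: in=1111 → 1111 (no change)

Fixpoint:
  val[0] = 0110
  val[1] = 1101
  val[2] = 1010
  val[3] = 1111
  val[4] = 0011
  val[5] = 0111
  val[6] = 1010
  val[7] = 0110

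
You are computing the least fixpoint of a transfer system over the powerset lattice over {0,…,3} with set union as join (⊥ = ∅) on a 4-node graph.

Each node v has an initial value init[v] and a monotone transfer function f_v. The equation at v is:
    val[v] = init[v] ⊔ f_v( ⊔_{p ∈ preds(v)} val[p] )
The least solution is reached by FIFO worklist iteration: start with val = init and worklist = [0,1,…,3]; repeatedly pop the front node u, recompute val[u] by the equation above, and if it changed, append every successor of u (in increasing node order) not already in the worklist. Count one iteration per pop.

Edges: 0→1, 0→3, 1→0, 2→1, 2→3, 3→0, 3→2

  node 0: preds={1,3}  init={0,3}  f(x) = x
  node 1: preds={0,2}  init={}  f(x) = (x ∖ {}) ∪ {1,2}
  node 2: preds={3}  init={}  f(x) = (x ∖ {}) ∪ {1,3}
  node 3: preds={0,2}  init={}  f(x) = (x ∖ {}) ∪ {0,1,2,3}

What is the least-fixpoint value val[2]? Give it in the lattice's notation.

Worklist (9 pops):
  #1 pop 0: in={} → {0,3} (no change)
  #2 pop 1: in={0,3} → {0,1,2,3} (was {}); enqueue [0]
  #3 pop 2: in={} → {1,3} (was {}); enqueue [1]
  #4 pop 3: in={0,1,3} → {0,1,2,3} (was {}); enqueue [2]
  #5 pop 0: in={0,1,2,3} → {0,1,2,3} (was {0,3}); enqueue [3]
  #6 pop 1: in={0,1,2,3} → {0,1,2,3} (no change)
  #7 pop 2: in={0,1,2,3} → {0,1,2,3} (was {1,3}); enqueue [1]
  #8 pop 3: in={0,1,2,3} → {0,1,2,3} (no change)
  #9 pop 1: in={0,1,2,3} → {0,1,2,3} (no change)

Fixpoint:
  val[0] = {0,1,2,3}
  val[1] = {0,1,2,3}
  val[2] = {0,1,2,3}
  val[3] = {0,1,2,3}

{0,1,2,3}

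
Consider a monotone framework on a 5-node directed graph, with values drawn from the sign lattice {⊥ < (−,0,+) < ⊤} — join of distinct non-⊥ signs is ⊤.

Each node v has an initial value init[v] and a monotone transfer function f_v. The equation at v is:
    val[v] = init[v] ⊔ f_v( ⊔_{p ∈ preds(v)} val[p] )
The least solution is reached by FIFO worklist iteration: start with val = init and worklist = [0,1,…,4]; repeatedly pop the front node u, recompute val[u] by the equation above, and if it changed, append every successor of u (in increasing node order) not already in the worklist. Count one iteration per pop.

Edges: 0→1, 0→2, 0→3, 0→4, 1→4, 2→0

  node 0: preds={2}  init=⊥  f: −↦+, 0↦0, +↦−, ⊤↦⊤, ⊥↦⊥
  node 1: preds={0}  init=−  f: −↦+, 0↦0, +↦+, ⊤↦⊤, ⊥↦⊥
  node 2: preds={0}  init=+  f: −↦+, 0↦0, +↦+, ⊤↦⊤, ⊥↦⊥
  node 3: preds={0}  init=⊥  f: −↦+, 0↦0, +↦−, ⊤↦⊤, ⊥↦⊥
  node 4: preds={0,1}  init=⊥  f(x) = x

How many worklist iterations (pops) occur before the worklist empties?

Iteration log — 5 steps:
  step 1. node 0  ⊔preds=+  new=−  old=⊥  +wl: 
  step 2. node 1  ⊔preds=−  new=⊤  old=−  +wl: 
  step 3. node 2  ⊔preds=−  new=+  stable
  step 4. node 3  ⊔preds=−  new=+  old=⊥  +wl: 
  step 5. node 4  ⊔preds=⊤  new=⊤  old=⊥  +wl: 

Least fixpoint reached:
  node 0: −
  node 1: ⊤
  node 2: +
  node 3: +
  node 4: ⊤

5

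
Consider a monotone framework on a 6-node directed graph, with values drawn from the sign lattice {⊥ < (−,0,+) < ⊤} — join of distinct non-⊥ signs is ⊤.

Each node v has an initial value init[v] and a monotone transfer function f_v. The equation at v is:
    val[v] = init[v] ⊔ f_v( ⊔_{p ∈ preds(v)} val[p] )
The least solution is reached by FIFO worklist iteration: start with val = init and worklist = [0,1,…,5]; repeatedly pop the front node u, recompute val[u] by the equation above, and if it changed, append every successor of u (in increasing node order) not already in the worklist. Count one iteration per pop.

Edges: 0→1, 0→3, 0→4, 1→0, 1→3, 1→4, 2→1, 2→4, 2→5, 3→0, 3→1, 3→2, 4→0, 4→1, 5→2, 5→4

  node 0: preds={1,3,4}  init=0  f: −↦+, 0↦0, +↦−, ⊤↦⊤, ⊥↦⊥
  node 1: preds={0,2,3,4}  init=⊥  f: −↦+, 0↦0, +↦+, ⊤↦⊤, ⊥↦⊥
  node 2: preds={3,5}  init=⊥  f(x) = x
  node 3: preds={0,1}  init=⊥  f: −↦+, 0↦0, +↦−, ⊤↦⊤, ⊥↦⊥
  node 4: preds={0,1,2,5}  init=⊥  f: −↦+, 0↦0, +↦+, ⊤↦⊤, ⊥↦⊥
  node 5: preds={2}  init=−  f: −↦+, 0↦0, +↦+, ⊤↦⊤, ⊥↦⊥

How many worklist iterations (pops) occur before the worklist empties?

15

Iteration log — 15 steps:
  step 1. node 0  ⊔preds=⊥  new=0  stable
  step 2. node 1  ⊔preds=0  new=0  old=⊥  +wl: 0
  step 3. node 2  ⊔preds=−  new=−  old=⊥  +wl: 1
  step 4. node 3  ⊔preds=0  new=0  old=⊥  +wl: 2
  step 5. node 4  ⊔preds=⊤  new=⊤  old=⊥  +wl: 
  step 6. node 5  ⊔preds=−  new=⊤  old=−  +wl: 4
  step 7. node 0  ⊔preds=⊤  new=⊤  old=0  +wl: 3
  step 8. node 1  ⊔preds=⊤  new=⊤  old=0  +wl: 0
  step 9. node 2  ⊔preds=⊤  new=⊤  old=−  +wl: 1,5
  step 10. node 4  ⊔preds=⊤  new=⊤  stable
  step 11. node 3  ⊔preds=⊤  new=⊤  old=0  +wl: 2
  step 12. node 0  ⊔preds=⊤  new=⊤  stable
  step 13. node 1  ⊔preds=⊤  new=⊤  stable
  step 14. node 5  ⊔preds=⊤  new=⊤  stable
  step 15. node 2  ⊔preds=⊤  new=⊤  stable

Least fixpoint reached:
  node 0: ⊤
  node 1: ⊤
  node 2: ⊤
  node 3: ⊤
  node 4: ⊤
  node 5: ⊤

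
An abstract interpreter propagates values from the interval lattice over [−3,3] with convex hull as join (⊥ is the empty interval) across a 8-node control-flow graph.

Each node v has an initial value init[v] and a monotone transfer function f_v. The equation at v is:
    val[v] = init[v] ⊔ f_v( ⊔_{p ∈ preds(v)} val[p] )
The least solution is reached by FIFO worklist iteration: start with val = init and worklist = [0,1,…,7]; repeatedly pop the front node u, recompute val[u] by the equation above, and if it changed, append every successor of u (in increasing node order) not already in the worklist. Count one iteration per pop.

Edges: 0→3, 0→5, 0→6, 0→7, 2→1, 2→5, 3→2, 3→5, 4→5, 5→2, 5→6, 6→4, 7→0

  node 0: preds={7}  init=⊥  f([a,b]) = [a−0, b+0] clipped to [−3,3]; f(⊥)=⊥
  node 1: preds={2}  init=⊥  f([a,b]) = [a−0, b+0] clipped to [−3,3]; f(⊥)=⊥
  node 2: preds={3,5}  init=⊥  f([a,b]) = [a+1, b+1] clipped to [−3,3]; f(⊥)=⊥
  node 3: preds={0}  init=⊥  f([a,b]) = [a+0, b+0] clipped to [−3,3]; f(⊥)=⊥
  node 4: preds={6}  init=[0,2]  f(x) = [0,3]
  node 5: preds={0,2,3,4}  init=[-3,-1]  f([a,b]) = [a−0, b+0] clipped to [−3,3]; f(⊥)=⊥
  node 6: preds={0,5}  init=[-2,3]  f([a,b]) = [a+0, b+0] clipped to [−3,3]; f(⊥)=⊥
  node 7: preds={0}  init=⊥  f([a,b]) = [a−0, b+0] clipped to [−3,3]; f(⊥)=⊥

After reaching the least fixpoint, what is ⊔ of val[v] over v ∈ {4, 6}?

Trace (13 dequeues):
  [1] u=0 | in ⊥ | out ⊥ | ==
  [2] u=1 | in ⊥ | out ⊥ | ==
  [3] u=2 | in [-3,-1] | out [-2,0] | prev ⊥ | push {1}
  [4] u=3 | in ⊥ | out ⊥ | ==
  [5] u=4 | in [-2,3] | out [0,3] | prev [0,2] | push {}
  [6] u=5 | in [-2,3] | out [-3,3] | prev [-3,-1] | push {2}
  [7] u=6 | in [-3,3] | out [-3,3] | prev [-2,3] | push {4}
  [8] u=7 | in ⊥ | out ⊥ | ==
  [9] u=1 | in [-2,0] | out [-2,0] | prev ⊥ | push {}
  [10] u=2 | in [-3,3] | out [-2,3] | prev [-2,0] | push {1,5}
  [11] u=4 | in [-3,3] | out [0,3] | ==
  [12] u=1 | in [-2,3] | out [-2,3] | prev [-2,0] | push {}
  [13] u=5 | in [-2,3] | out [-3,3] | ==

Converged values:
  [0] ⊥
  [1] [-2,3]
  [2] [-2,3]
  [3] ⊥
  [4] [0,3]
  [5] [-3,3]
  [6] [-3,3]
  [7] ⊥

[-3,3]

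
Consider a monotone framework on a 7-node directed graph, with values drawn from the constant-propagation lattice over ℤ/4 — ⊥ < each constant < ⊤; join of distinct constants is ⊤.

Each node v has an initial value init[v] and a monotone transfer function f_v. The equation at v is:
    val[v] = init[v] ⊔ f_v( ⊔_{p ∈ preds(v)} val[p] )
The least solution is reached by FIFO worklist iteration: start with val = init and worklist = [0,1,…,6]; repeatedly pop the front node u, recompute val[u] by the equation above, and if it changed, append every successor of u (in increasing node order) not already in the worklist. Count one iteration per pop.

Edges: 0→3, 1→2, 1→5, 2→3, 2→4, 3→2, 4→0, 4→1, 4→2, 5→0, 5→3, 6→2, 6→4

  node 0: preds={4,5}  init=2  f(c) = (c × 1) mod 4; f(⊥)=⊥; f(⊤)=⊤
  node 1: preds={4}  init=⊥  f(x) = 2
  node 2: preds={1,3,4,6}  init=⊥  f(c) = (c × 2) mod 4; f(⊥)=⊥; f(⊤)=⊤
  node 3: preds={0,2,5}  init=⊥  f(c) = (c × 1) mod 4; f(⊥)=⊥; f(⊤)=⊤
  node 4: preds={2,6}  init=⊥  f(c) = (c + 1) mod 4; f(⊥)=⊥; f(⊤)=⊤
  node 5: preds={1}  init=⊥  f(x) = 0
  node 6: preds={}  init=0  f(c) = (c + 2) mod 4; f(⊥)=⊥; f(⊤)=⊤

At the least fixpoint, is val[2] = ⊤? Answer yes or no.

yes

Iteration log — 11 steps:
  step 1. node 0  ⊔preds=⊥  new=2  stable
  step 2. node 1  ⊔preds=⊥  new=2  old=⊥  +wl: 
  step 3. node 2  ⊔preds=⊤  new=⊤  old=⊥  +wl: 
  step 4. node 3  ⊔preds=⊤  new=⊤  old=⊥  +wl: 2
  step 5. node 4  ⊔preds=⊤  new=⊤  old=⊥  +wl: 0,1
  step 6. node 5  ⊔preds=2  new=0  old=⊥  +wl: 3
  step 7. node 6  ⊔preds=⊥  new=0  stable
  step 8. node 2  ⊔preds=⊤  new=⊤  stable
  step 9. node 0  ⊔preds=⊤  new=⊤  old=2  +wl: 
  step 10. node 1  ⊔preds=⊤  new=2  stable
  step 11. node 3  ⊔preds=⊤  new=⊤  stable

Least fixpoint reached:
  node 0: ⊤
  node 1: 2
  node 2: ⊤
  node 3: ⊤
  node 4: ⊤
  node 5: 0
  node 6: 0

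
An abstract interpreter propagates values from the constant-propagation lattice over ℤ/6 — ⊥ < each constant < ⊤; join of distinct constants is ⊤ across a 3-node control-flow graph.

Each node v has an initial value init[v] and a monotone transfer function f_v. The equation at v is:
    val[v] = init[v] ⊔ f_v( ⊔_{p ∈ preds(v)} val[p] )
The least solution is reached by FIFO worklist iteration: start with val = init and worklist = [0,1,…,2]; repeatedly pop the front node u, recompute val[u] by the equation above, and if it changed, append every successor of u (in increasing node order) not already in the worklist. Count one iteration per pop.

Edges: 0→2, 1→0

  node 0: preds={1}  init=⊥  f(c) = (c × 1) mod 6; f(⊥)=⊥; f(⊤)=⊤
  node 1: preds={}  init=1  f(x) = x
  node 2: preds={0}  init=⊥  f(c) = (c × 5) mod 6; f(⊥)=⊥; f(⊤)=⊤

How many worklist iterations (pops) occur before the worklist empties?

Worklist (3 pops):
  #1 pop 0: in=1 → 1 (was ⊥); enqueue []
  #2 pop 1: in=⊥ → 1 (no change)
  #3 pop 2: in=1 → 5 (was ⊥); enqueue []

Fixpoint:
  val[0] = 1
  val[1] = 1
  val[2] = 5

3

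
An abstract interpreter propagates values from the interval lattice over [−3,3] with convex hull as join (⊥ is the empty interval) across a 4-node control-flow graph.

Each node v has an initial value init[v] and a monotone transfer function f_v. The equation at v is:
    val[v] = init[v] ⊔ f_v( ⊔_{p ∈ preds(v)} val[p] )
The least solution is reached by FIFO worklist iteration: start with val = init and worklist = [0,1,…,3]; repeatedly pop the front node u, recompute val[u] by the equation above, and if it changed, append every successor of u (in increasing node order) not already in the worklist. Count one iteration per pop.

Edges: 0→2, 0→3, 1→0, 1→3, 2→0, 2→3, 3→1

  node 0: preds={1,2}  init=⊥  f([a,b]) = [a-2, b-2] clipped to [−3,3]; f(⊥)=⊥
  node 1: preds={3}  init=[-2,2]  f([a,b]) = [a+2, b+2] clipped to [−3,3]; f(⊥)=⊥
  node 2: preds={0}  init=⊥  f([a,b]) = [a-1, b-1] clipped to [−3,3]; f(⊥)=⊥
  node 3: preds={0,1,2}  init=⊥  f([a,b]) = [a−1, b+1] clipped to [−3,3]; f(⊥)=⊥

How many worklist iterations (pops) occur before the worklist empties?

11

Iteration log — 11 steps:
  step 1. node 0  ⊔preds=[-2,2]  new=[-3,0]  old=⊥  +wl: 
  step 2. node 1  ⊔preds=⊥  new=[-2,2]  stable
  step 3. node 2  ⊔preds=[-3,0]  new=[-3,-1]  old=⊥  +wl: 0
  step 4. node 3  ⊔preds=[-3,2]  new=[-3,3]  old=⊥  +wl: 1
  step 5. node 0  ⊔preds=[-3,2]  new=[-3,0]  stable
  step 6. node 1  ⊔preds=[-3,3]  new=[-2,3]  old=[-2,2]  +wl: 0,3
  step 7. node 0  ⊔preds=[-3,3]  new=[-3,1]  old=[-3,0]  +wl: 2
  step 8. node 3  ⊔preds=[-3,3]  new=[-3,3]  stable
  step 9. node 2  ⊔preds=[-3,1]  new=[-3,0]  old=[-3,-1]  +wl: 0,3
  step 10. node 0  ⊔preds=[-3,3]  new=[-3,1]  stable
  step 11. node 3  ⊔preds=[-3,3]  new=[-3,3]  stable

Least fixpoint reached:
  node 0: [-3,1]
  node 1: [-2,3]
  node 2: [-3,0]
  node 3: [-3,3]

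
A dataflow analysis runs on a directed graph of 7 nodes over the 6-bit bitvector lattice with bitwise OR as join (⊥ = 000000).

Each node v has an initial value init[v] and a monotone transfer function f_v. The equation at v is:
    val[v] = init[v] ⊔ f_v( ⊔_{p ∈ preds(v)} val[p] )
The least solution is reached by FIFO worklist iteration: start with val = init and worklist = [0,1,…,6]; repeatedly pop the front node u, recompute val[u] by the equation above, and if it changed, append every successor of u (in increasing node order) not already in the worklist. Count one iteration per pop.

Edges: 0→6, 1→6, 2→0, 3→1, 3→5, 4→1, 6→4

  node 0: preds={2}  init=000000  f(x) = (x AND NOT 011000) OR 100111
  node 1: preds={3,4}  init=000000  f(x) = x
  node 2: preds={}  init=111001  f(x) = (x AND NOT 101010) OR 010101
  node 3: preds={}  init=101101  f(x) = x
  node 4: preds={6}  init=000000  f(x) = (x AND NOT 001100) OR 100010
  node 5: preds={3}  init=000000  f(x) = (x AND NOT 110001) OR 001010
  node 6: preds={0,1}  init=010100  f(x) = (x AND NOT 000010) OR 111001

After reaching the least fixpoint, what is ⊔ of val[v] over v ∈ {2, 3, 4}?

111111

Trace (12 dequeues):
  [1] u=0 | in 111001 | out 100111 | prev 000000 | push {}
  [2] u=1 | in 101101 | out 101101 | prev 000000 | push {}
  [3] u=2 | in 000000 | out 111101 | prev 111001 | push {0}
  [4] u=3 | in 000000 | out 101101 | ==
  [5] u=4 | in 010100 | out 110010 | prev 000000 | push {1}
  [6] u=5 | in 101101 | out 001110 | prev 000000 | push {}
  [7] u=6 | in 101111 | out 111101 | prev 010100 | push {4}
  [8] u=0 | in 111101 | out 100111 | ==
  [9] u=1 | in 111111 | out 111111 | prev 101101 | push {6}
  [10] u=4 | in 111101 | out 110011 | prev 110010 | push {1}
  [11] u=6 | in 111111 | out 111101 | ==
  [12] u=1 | in 111111 | out 111111 | ==

Converged values:
  [0] 100111
  [1] 111111
  [2] 111101
  [3] 101101
  [4] 110011
  [5] 001110
  [6] 111101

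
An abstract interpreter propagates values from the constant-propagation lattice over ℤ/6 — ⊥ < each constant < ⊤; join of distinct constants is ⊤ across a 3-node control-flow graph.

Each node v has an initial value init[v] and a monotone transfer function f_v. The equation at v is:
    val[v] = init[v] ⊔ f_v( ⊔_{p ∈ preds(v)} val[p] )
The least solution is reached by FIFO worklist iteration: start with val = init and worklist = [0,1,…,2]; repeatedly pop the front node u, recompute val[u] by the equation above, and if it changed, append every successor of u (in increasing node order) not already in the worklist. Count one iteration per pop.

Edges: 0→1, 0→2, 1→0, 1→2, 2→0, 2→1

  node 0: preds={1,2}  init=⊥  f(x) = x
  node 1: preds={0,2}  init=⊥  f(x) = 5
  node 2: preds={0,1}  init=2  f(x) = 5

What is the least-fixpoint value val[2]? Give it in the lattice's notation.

Trace (6 dequeues):
  [1] u=0 | in 2 | out 2 | prev ⊥ | push {}
  [2] u=1 | in 2 | out 5 | prev ⊥ | push {0}
  [3] u=2 | in ⊤ | out ⊤ | prev 2 | push {1}
  [4] u=0 | in ⊤ | out ⊤ | prev 2 | push {2}
  [5] u=1 | in ⊤ | out 5 | ==
  [6] u=2 | in ⊤ | out ⊤ | ==

Converged values:
  [0] ⊤
  [1] 5
  [2] ⊤

⊤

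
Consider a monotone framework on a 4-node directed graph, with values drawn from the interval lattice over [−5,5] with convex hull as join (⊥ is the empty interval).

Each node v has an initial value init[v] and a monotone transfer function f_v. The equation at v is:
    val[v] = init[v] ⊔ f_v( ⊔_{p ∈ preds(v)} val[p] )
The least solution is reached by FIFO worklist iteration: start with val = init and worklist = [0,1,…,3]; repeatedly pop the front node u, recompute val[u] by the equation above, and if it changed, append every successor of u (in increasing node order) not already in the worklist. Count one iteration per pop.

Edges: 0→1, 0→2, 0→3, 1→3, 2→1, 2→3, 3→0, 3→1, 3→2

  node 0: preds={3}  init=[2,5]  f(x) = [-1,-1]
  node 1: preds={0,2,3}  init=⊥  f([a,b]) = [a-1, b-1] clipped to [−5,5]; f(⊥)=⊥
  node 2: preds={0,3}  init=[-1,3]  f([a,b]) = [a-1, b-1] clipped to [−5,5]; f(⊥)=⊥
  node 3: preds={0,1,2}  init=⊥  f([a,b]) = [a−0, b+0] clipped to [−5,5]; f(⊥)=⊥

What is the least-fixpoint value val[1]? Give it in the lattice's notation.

[-5,4]

Iteration log — 19 steps:
  step 1. node 0  ⊔preds=⊥  new=[-1,5]  old=[2,5]  +wl: 
  step 2. node 1  ⊔preds=[-1,5]  new=[-2,4]  old=⊥  +wl: 
  step 3. node 2  ⊔preds=[-1,5]  new=[-2,4]  old=[-1,3]  +wl: 1
  step 4. node 3  ⊔preds=[-2,5]  new=[-2,5]  old=⊥  +wl: 0,2
  step 5. node 1  ⊔preds=[-2,5]  new=[-3,4]  old=[-2,4]  +wl: 3
  step 6. node 0  ⊔preds=[-2,5]  new=[-1,5]  stable
  step 7. node 2  ⊔preds=[-2,5]  new=[-3,4]  old=[-2,4]  +wl: 1
  step 8. node 3  ⊔preds=[-3,5]  new=[-3,5]  old=[-2,5]  +wl: 0,2
  step 9. node 1  ⊔preds=[-3,5]  new=[-4,4]  old=[-3,4]  +wl: 3
  step 10. node 0  ⊔preds=[-3,5]  new=[-1,5]  stable
  step 11. node 2  ⊔preds=[-3,5]  new=[-4,4]  old=[-3,4]  +wl: 1
  step 12. node 3  ⊔preds=[-4,5]  new=[-4,5]  old=[-3,5]  +wl: 0,2
  step 13. node 1  ⊔preds=[-4,5]  new=[-5,4]  old=[-4,4]  +wl: 3
  step 14. node 0  ⊔preds=[-4,5]  new=[-1,5]  stable
  step 15. node 2  ⊔preds=[-4,5]  new=[-5,4]  old=[-4,4]  +wl: 1
  step 16. node 3  ⊔preds=[-5,5]  new=[-5,5]  old=[-4,5]  +wl: 0,2
  step 17. node 1  ⊔preds=[-5,5]  new=[-5,4]  stable
  step 18. node 0  ⊔preds=[-5,5]  new=[-1,5]  stable
  step 19. node 2  ⊔preds=[-5,5]  new=[-5,4]  stable

Least fixpoint reached:
  node 0: [-1,5]
  node 1: [-5,4]
  node 2: [-5,4]
  node 3: [-5,5]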